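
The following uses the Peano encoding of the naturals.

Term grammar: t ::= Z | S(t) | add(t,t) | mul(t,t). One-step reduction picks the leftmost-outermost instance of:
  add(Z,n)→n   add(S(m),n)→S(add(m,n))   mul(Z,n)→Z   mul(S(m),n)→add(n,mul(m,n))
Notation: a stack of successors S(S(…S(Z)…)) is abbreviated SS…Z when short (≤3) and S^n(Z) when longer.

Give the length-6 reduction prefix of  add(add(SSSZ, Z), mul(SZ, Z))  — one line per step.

  start: add(add(SSSZ, Z), mul(SZ, Z))
  [1] add(S(add(SSZ, Z)), mul(SZ, Z))
  [2] S(add(add(SSZ, Z), mul(SZ, Z)))
  [3] S(add(S(add(SZ, Z)), mul(SZ, Z)))
  [4] S(S(add(add(SZ, Z), mul(SZ, Z))))
  [5] S(S(add(S(add(Z, Z)), mul(SZ, Z))))
  [6] S(S(S(add(add(Z, Z), mul(SZ, Z)))))

Answer: after 6 steps: S(S(S(add(add(Z, Z), mul(SZ, Z)))))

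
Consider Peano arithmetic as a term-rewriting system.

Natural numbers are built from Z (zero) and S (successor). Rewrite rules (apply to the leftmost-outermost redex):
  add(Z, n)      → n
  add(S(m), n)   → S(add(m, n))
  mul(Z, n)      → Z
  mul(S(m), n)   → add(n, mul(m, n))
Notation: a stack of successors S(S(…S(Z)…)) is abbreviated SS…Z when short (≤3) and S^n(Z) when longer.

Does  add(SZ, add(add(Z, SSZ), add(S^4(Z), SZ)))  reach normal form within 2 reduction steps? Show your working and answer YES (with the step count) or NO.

Answer: NO — after 2 steps the term is S(add(add(Z, SSZ), add(S^4(Z), SZ))), not yet normal

Derivation:
  start: add(SZ, add(add(Z, SSZ), add(S^4(Z), SZ)))
  [1] S(add(Z, add(add(Z, SSZ), add(S^4(Z), SZ))))
  [2] S(add(add(Z, SSZ), add(S^4(Z), SZ)))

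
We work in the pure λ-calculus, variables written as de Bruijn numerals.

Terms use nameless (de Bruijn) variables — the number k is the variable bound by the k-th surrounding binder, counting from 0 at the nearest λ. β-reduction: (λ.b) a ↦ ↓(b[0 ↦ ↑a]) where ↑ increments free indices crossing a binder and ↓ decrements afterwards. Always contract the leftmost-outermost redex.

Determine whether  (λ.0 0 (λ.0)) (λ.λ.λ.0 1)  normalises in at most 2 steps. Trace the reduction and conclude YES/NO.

  start: (λ.0 0 (λ.0)) (λ.λ.λ.0 1)
  [1] (λ.λ.λ.0 1) (λ.λ.λ.0 1) (λ.0)
  [2] (λ.λ.0 1) (λ.0)

Answer: NO — after 2 steps the term is (λ.λ.0 1) (λ.0), not yet normal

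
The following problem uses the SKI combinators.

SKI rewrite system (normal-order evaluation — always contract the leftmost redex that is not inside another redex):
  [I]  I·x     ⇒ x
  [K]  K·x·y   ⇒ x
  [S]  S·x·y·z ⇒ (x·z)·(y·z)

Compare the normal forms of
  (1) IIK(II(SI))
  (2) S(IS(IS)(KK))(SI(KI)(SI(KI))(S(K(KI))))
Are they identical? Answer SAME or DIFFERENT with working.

Term A:
  start: IIK(II(SI))
  →1  IK(II(SI))
  →2  K(II(SI))
  →3  K(I(SI))
  →4  K(SI)

Term B:
  start: S(IS(IS)(KK))(SI(KI)(SI(KI))(S(K(KI))))
  →1  S(S(IS)(KK))(SI(KI)(SI(KI))(S(K(KI))))
  →2  S(SS(KK))(SI(KI)(SI(KI))(S(K(KI))))
  →3  S(SS(KK))(I(SI(KI))(KI(SI(KI)))(S(K(KI))))
  →4  S(SS(KK))(SI(KI)(KI(SI(KI)))(S(K(KI))))
  →5  S(SS(KK))(I(KI(SI(KI)))(KI(KI(SI(KI))))(S(K(KI))))
  →6  S(SS(KK))(KI(SI(KI))(KI(KI(SI(KI))))(S(K(KI))))
  →7  S(SS(KK))(I(KI(KI(SI(KI))))(S(K(KI))))
  →8  S(SS(KK))(KI(KI(SI(KI)))(S(K(KI))))
  →9  S(SS(KK))(I(S(K(KI))))
  →10  S(SS(KK))(S(K(KI)))

Answer: DIFFERENT — A ⇓ K(SI), B ⇓ S(SS(KK))(S(K(KI)))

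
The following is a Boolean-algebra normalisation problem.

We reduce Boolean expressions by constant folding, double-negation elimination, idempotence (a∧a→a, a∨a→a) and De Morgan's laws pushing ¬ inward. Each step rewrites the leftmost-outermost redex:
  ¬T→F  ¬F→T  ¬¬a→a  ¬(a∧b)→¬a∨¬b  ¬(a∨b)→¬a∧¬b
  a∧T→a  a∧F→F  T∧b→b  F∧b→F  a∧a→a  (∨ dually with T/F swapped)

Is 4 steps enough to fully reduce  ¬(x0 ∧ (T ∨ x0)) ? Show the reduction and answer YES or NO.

  start: ¬(x0 ∧ (T ∨ x0))
  [1] ¬x0 ∨ ¬(T ∨ x0)
  [2] ¬x0 ∨ (¬T ∧ ¬x0)
  [3] ¬x0 ∨ (F ∧ ¬x0)
  [4] ¬x0 ∨ F

Answer: NO — after 4 steps the term is ¬x0 ∨ F, not yet normal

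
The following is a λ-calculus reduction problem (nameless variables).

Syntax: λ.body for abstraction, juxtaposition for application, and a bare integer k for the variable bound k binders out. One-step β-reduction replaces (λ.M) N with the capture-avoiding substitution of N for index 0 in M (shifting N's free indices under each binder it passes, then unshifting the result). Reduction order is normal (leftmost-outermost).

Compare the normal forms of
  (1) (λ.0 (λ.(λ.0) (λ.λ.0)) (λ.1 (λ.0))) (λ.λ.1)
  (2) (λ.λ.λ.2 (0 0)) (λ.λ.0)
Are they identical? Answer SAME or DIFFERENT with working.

Answer: SAME — A ⇓ λ.λ.λ.0, B ⇓ λ.λ.λ.0

Reduction:
Term A:
  start: (λ.0 (λ.(λ.0) (λ.λ.0)) (λ.1 (λ.0))) (λ.λ.1)
  →1  (λ.λ.1) (λ.(λ.0) (λ.λ.0)) (λ.(λ.λ.1) (λ.0))
  →2  (λ.λ.(λ.0) (λ.λ.0)) (λ.(λ.λ.1) (λ.0))
  →3  λ.(λ.0) (λ.λ.0)
  →4  λ.λ.λ.0

Term B:
  start: (λ.λ.λ.2 (0 0)) (λ.λ.0)
  →1  λ.λ.(λ.λ.0) (0 0)
  →2  λ.λ.λ.0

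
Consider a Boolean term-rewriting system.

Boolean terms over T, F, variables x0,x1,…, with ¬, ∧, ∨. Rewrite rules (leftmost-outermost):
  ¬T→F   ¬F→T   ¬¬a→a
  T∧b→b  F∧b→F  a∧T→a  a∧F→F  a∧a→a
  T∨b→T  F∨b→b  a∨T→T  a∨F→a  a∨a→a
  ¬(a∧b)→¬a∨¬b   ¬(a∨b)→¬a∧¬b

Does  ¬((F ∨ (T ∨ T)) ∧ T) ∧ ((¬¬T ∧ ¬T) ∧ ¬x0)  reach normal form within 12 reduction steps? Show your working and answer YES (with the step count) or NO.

Answer: YES — reaches normal form F in 9 ≤ 12 steps

Reduction:
  start: ¬((F ∨ (T ∨ T)) ∧ T) ∧ ((¬¬T ∧ ¬T) ∧ ¬x0)
  step 1: (¬(F ∨ (T ∨ T)) ∨ ¬T) ∧ ((¬¬T ∧ ¬T) ∧ ¬x0)
  step 2: ((¬F ∧ ¬(T ∨ T)) ∨ ¬T) ∧ ((¬¬T ∧ ¬T) ∧ ¬x0)
  step 3: ((T ∧ ¬(T ∨ T)) ∨ ¬T) ∧ ((¬¬T ∧ ¬T) ∧ ¬x0)
  step 4: (¬(T ∨ T) ∨ ¬T) ∧ ((¬¬T ∧ ¬T) ∧ ¬x0)
  step 5: ((¬T ∧ ¬T) ∨ ¬T) ∧ ((¬¬T ∧ ¬T) ∧ ¬x0)
  step 6: (¬T ∨ ¬T) ∧ ((¬¬T ∧ ¬T) ∧ ¬x0)
  step 7: ¬T ∧ ((¬¬T ∧ ¬T) ∧ ¬x0)
  step 8: F ∧ ((¬¬T ∧ ¬T) ∧ ¬x0)
  step 9: F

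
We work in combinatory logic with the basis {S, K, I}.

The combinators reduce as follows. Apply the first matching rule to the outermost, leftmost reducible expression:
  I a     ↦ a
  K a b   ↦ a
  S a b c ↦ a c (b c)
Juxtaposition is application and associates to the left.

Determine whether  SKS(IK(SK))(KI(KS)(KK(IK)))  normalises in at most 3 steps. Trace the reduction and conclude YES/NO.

Answer: NO — after 3 steps the term is K(SK)(KI(KS)(KK(IK))), not yet normal

Derivation:
  start: SKS(IK(SK))(KI(KS)(KK(IK)))
  →1  K(IK(SK))(S(IK(SK)))(KI(KS)(KK(IK)))
  →2  IK(SK)(KI(KS)(KK(IK)))
  →3  K(SK)(KI(KS)(KK(IK)))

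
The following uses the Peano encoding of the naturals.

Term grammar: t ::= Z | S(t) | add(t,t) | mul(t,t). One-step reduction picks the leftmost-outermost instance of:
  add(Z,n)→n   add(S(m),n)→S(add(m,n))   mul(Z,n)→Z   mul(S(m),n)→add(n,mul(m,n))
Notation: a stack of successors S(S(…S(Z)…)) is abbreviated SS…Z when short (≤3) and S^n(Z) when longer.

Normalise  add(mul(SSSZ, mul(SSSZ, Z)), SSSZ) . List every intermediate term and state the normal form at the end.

  start: add(mul(SSSZ, mul(SSSZ, Z)), SSSZ)
  step 1: add(add(mul(SSSZ, Z), mul(SSZ, mul(SSSZ, Z))), SSSZ)
  step 2: add(add(add(Z, mul(SSZ, Z)), mul(SSZ, mul(SSSZ, Z))), SSSZ)
  step 3: add(add(mul(SSZ, Z), mul(SSZ, mul(SSSZ, Z))), SSSZ)
  step 4: add(add(add(Z, mul(SZ, Z)), mul(SSZ, mul(SSSZ, Z))), SSSZ)
  step 5: add(add(mul(SZ, Z), mul(SSZ, mul(SSSZ, Z))), SSSZ)
  step 6: add(add(add(Z, mul(Z, Z)), mul(SSZ, mul(SSSZ, Z))), SSSZ)
  step 7: add(add(mul(Z, Z), mul(SSZ, mul(SSSZ, Z))), SSSZ)
  step 8: add(add(Z, mul(SSZ, mul(SSSZ, Z))), SSSZ)
  step 9: add(mul(SSZ, mul(SSSZ, Z)), SSSZ)
  step 10: add(add(mul(SSSZ, Z), mul(SZ, mul(SSSZ, Z))), SSSZ)
  step 11: add(add(add(Z, mul(SSZ, Z)), mul(SZ, mul(SSSZ, Z))), SSSZ)
  step 12: add(add(mul(SSZ, Z), mul(SZ, mul(SSSZ, Z))), SSSZ)
  step 13: add(add(add(Z, mul(SZ, Z)), mul(SZ, mul(SSSZ, Z))), SSSZ)
  step 14: add(add(mul(SZ, Z), mul(SZ, mul(SSSZ, Z))), SSSZ)
  step 15: add(add(add(Z, mul(Z, Z)), mul(SZ, mul(SSSZ, Z))), SSSZ)
  step 16: add(add(mul(Z, Z), mul(SZ, mul(SSSZ, Z))), SSSZ)
  step 17: add(add(Z, mul(SZ, mul(SSSZ, Z))), SSSZ)
  step 18: add(mul(SZ, mul(SSSZ, Z)), SSSZ)
  step 19: add(add(mul(SSSZ, Z), mul(Z, mul(SSSZ, Z))), SSSZ)
  step 20: add(add(add(Z, mul(SSZ, Z)), mul(Z, mul(SSSZ, Z))), SSSZ)
  step 21: add(add(mul(SSZ, Z), mul(Z, mul(SSSZ, Z))), SSSZ)
  step 22: add(add(add(Z, mul(SZ, Z)), mul(Z, mul(SSSZ, Z))), SSSZ)
  step 23: add(add(mul(SZ, Z), mul(Z, mul(SSSZ, Z))), SSSZ)
  step 24: add(add(add(Z, mul(Z, Z)), mul(Z, mul(SSSZ, Z))), SSSZ)
  step 25: add(add(mul(Z, Z), mul(Z, mul(SSSZ, Z))), SSSZ)
  step 26: add(add(Z, mul(Z, mul(SSSZ, Z))), SSSZ)
  step 27: add(mul(Z, mul(SSSZ, Z)), SSSZ)
  step 28: add(Z, SSSZ)
  step 29: SSSZ

Answer: normal form = SSSZ  (in 29 steps)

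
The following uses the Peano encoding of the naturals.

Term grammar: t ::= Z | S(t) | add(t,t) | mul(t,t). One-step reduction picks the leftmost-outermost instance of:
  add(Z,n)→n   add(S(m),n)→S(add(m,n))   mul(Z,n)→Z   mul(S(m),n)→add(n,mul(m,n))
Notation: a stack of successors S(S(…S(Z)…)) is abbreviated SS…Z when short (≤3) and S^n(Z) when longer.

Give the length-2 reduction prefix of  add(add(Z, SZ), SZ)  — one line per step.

  start: add(add(Z, SZ), SZ)
  [1] add(SZ, SZ)
  [2] S(add(Z, SZ))

Answer: after 2 steps: S(add(Z, SZ))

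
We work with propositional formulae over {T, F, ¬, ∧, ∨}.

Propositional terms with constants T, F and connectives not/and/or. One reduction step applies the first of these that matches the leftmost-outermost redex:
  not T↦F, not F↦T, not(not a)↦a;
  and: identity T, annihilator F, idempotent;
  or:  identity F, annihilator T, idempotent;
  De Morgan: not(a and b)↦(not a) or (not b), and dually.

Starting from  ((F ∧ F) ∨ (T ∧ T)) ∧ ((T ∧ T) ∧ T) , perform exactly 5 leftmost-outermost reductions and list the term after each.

Answer: after 5 steps: T ∧ T

Derivation:
  start: ((F ∧ F) ∨ (T ∧ T)) ∧ ((T ∧ T) ∧ T)
  [1] (F ∨ (T ∧ T)) ∧ ((T ∧ T) ∧ T)
  [2] (T ∧ T) ∧ ((T ∧ T) ∧ T)
  [3] T ∧ ((T ∧ T) ∧ T)
  [4] (T ∧ T) ∧ T
  [5] T ∧ T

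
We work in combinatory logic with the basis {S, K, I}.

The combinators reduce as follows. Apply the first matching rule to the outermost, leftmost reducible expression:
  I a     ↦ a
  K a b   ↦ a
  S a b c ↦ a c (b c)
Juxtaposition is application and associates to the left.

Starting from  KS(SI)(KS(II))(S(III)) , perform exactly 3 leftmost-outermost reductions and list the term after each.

  start: KS(SI)(KS(II))(S(III))
  [1] S(KS(II))(S(III))
  [2] SS(S(III))
  [3] SS(S(II))

Answer: after 3 steps: SS(S(II))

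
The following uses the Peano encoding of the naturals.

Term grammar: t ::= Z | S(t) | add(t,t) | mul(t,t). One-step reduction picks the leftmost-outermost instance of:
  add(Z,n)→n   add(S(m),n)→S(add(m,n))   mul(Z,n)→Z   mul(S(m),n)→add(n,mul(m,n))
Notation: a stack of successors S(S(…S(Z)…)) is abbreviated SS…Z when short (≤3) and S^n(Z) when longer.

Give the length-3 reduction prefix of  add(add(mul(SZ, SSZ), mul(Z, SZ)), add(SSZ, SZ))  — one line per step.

Answer: after 3 steps: add(S(add(add(SZ, mul(Z, SSZ)), mul(Z, SZ))), add(SSZ, SZ))

Reduction:
  start: add(add(mul(SZ, SSZ), mul(Z, SZ)), add(SSZ, SZ))
  →1  add(add(add(SSZ, mul(Z, SSZ)), mul(Z, SZ)), add(SSZ, SZ))
  →2  add(add(S(add(SZ, mul(Z, SSZ))), mul(Z, SZ)), add(SSZ, SZ))
  →3  add(S(add(add(SZ, mul(Z, SSZ)), mul(Z, SZ))), add(SSZ, SZ))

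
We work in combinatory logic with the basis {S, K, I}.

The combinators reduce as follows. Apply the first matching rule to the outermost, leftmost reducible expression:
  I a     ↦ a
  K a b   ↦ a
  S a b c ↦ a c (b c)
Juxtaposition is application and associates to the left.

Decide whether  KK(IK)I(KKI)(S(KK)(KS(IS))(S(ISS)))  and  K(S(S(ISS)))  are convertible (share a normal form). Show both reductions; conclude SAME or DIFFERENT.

Term A:
  start: KK(IK)I(KKI)(S(KK)(KS(IS))(S(ISS)))
  step 1: KI(KKI)(S(KK)(KS(IS))(S(ISS)))
  step 2: I(S(KK)(KS(IS))(S(ISS)))
  step 3: S(KK)(KS(IS))(S(ISS))
  step 4: KK(S(ISS))(KS(IS)(S(ISS)))
  step 5: K(KS(IS)(S(ISS)))
  step 6: K(S(S(ISS)))
  step 7: K(S(S(SS)))

Term B:
  start: K(S(S(ISS)))
  step 1: K(S(S(SS)))

Answer: SAME — A ⇓ K(S(S(SS))), B ⇓ K(S(S(SS)))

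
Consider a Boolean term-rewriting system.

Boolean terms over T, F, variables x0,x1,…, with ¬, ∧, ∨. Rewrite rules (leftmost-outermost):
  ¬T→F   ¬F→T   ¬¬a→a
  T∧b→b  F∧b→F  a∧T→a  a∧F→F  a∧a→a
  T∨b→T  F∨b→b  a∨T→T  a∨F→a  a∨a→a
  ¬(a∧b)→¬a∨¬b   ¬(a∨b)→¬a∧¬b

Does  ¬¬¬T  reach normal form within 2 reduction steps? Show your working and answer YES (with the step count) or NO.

Answer: YES — reaches normal form F in 2 ≤ 2 steps

Derivation:
  start: ¬¬¬T
  [1] ¬T
  [2] F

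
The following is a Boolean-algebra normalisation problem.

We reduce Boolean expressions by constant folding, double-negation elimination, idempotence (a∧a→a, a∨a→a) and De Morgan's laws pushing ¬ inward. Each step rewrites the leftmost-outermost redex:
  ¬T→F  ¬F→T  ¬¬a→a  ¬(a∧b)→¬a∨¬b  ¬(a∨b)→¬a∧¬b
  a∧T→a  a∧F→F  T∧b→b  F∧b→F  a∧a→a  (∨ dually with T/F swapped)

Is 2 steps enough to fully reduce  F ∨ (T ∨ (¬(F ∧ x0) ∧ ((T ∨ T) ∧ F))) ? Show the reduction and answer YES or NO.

Answer: YES — reaches normal form T in 2 ≤ 2 steps

Derivation:
  start: F ∨ (T ∨ (¬(F ∧ x0) ∧ ((T ∨ T) ∧ F)))
  step 1: T ∨ (¬(F ∧ x0) ∧ ((T ∨ T) ∧ F))
  step 2: T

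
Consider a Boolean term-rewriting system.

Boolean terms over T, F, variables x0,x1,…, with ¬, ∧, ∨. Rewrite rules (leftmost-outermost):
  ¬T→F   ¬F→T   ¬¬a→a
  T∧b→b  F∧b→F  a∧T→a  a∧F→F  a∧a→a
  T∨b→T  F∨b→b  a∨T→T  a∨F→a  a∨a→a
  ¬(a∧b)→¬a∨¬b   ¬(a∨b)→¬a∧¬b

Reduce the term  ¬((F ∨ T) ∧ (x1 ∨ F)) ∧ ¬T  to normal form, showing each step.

  start: ¬((F ∨ T) ∧ (x1 ∨ F)) ∧ ¬T
  [1] (¬(F ∨ T) ∨ ¬(x1 ∨ F)) ∧ ¬T
  [2] ((¬F ∧ ¬T) ∨ ¬(x1 ∨ F)) ∧ ¬T
  [3] ((T ∧ ¬T) ∨ ¬(x1 ∨ F)) ∧ ¬T
  [4] (¬T ∨ ¬(x1 ∨ F)) ∧ ¬T
  [5] (F ∨ ¬(x1 ∨ F)) ∧ ¬T
  [6] ¬(x1 ∨ F) ∧ ¬T
  [7] (¬x1 ∧ ¬F) ∧ ¬T
  [8] (¬x1 ∧ T) ∧ ¬T
  [9] ¬x1 ∧ ¬T
  [10] ¬x1 ∧ F
  [11] F

Answer: normal form = F  (in 11 steps)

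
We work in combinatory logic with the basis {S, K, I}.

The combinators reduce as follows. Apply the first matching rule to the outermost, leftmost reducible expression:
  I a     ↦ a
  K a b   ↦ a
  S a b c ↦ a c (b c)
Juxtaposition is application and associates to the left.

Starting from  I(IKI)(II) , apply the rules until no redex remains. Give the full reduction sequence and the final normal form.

Answer: normal form = I  (in 3 steps)

Working:
  start: I(IKI)(II)
  →1  IKI(II)
  →2  KI(II)
  →3  I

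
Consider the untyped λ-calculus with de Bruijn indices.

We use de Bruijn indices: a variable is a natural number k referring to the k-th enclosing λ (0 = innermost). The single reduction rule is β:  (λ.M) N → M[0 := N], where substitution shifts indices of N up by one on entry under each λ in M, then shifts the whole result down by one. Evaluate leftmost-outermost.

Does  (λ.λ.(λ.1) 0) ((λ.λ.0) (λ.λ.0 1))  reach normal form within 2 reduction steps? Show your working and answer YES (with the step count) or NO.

Answer: YES — reaches normal form λ.0 in 2 ≤ 2 steps

Working:
  start: (λ.λ.(λ.1) 0) ((λ.λ.0) (λ.λ.0 1))
  step 1: λ.(λ.1) 0
  step 2: λ.0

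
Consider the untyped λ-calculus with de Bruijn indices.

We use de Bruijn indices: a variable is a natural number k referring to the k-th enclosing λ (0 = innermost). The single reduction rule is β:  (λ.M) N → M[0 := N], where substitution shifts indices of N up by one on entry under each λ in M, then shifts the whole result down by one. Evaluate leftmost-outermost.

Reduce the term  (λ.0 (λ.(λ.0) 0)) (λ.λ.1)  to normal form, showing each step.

  start: (λ.0 (λ.(λ.0) 0)) (λ.λ.1)
  step 1: (λ.λ.1) (λ.(λ.0) 0)
  step 2: λ.λ.(λ.0) 0
  step 3: λ.λ.0

Answer: normal form = λ.λ.0  (in 3 steps)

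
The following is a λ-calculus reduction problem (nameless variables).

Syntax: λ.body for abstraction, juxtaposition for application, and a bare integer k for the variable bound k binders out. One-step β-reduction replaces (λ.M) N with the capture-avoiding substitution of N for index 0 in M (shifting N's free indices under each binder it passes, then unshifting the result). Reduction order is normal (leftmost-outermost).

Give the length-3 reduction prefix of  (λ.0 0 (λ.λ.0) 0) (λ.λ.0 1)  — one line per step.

Answer: after 3 steps: (λ.λ.0) (λ.λ.0 1) (λ.λ.0 1)

Reduction:
  start: (λ.0 0 (λ.λ.0) 0) (λ.λ.0 1)
  [1] (λ.λ.0 1) (λ.λ.0 1) (λ.λ.0) (λ.λ.0 1)
  [2] (λ.0 (λ.λ.0 1)) (λ.λ.0) (λ.λ.0 1)
  [3] (λ.λ.0) (λ.λ.0 1) (λ.λ.0 1)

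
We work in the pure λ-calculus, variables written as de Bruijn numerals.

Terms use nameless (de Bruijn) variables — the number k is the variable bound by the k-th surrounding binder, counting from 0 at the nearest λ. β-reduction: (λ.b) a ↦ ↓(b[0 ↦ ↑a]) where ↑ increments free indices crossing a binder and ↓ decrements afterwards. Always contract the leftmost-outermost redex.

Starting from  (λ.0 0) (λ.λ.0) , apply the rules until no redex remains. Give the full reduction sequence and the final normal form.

Answer: normal form = λ.0  (in 2 steps)

Working:
  start: (λ.0 0) (λ.λ.0)
  →1  (λ.λ.0) (λ.λ.0)
  →2  λ.0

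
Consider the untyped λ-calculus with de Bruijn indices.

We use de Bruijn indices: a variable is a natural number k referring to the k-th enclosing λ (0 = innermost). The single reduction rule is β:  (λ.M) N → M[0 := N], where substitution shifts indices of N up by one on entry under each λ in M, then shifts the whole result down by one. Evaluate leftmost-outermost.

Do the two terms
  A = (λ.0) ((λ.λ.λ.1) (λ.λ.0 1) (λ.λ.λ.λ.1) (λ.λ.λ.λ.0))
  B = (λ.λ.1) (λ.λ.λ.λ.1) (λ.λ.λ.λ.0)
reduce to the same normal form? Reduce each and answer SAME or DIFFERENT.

Answer: SAME — A ⇓ λ.λ.λ.λ.1, B ⇓ λ.λ.λ.λ.1

Derivation:
Term A:
  start: (λ.0) ((λ.λ.λ.1) (λ.λ.0 1) (λ.λ.λ.λ.1) (λ.λ.λ.λ.0))
  →1  (λ.λ.λ.1) (λ.λ.0 1) (λ.λ.λ.λ.1) (λ.λ.λ.λ.0)
  →2  (λ.λ.1) (λ.λ.λ.λ.1) (λ.λ.λ.λ.0)
  →3  (λ.λ.λ.λ.λ.1) (λ.λ.λ.λ.0)
  →4  λ.λ.λ.λ.1

Term B:
  start: (λ.λ.1) (λ.λ.λ.λ.1) (λ.λ.λ.λ.0)
  →1  (λ.λ.λ.λ.λ.1) (λ.λ.λ.λ.0)
  →2  λ.λ.λ.λ.1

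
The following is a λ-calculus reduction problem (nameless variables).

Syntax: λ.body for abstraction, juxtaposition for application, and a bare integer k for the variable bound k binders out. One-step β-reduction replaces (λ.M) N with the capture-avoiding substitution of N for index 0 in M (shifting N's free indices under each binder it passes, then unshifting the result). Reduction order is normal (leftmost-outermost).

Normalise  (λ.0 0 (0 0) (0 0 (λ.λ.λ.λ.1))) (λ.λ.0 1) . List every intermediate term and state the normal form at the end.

  start: (λ.0 0 (0 0) (0 0 (λ.λ.λ.λ.1))) (λ.λ.0 1)
  step 1: (λ.λ.0 1) (λ.λ.0 1) ((λ.λ.0 1) (λ.λ.0 1)) ((λ.λ.0 1) (λ.λ.0 1) (λ.λ.λ.λ.1))
  step 2: (λ.0 (λ.λ.0 1)) ((λ.λ.0 1) (λ.λ.0 1)) ((λ.λ.0 1) (λ.λ.0 1) (λ.λ.λ.λ.1))
  step 3: (λ.λ.0 1) (λ.λ.0 1) (λ.λ.0 1) ((λ.λ.0 1) (λ.λ.0 1) (λ.λ.λ.λ.1))
  step 4: (λ.0 (λ.λ.0 1)) (λ.λ.0 1) ((λ.λ.0 1) (λ.λ.0 1) (λ.λ.λ.λ.1))
  step 5: (λ.λ.0 1) (λ.λ.0 1) ((λ.λ.0 1) (λ.λ.0 1) (λ.λ.λ.λ.1))
  step 6: (λ.0 (λ.λ.0 1)) ((λ.λ.0 1) (λ.λ.0 1) (λ.λ.λ.λ.1))
  step 7: (λ.λ.0 1) (λ.λ.0 1) (λ.λ.λ.λ.1) (λ.λ.0 1)
  step 8: (λ.0 (λ.λ.0 1)) (λ.λ.λ.λ.1) (λ.λ.0 1)
  step 9: (λ.λ.λ.λ.1) (λ.λ.0 1) (λ.λ.0 1)
  step 10: (λ.λ.λ.1) (λ.λ.0 1)
  step 11: λ.λ.1

Answer: normal form = λ.λ.1  (in 11 steps)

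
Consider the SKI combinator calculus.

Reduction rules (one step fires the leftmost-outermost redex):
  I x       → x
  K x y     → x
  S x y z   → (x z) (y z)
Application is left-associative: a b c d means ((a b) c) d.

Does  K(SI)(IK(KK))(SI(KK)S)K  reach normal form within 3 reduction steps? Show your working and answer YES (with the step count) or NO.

Answer: NO — after 3 steps the term is K(SI(KK)SK), not yet normal

Reduction:
  start: K(SI)(IK(KK))(SI(KK)S)K
  →1  SI(SI(KK)S)K
  →2  IK(SI(KK)SK)
  →3  K(SI(KK)SK)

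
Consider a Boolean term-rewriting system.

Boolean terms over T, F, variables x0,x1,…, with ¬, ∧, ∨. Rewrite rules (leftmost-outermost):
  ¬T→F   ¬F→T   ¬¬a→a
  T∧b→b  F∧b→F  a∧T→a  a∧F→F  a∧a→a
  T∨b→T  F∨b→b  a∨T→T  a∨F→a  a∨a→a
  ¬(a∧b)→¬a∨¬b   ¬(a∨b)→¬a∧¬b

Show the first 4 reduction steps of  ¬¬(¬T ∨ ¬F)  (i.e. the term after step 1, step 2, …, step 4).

Answer: after 4 steps: T

Working:
  start: ¬¬(¬T ∨ ¬F)
  step 1: ¬T ∨ ¬F
  step 2: F ∨ ¬F
  step 3: ¬F
  step 4: T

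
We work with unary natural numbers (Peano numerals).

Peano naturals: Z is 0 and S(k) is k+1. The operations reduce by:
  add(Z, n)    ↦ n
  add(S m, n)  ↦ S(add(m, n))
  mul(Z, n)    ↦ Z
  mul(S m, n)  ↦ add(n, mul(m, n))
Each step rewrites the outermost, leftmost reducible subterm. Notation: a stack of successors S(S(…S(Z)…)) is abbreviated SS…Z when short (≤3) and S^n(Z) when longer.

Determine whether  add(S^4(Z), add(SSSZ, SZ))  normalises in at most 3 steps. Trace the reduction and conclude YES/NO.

  start: add(S^4(Z), add(SSSZ, SZ))
  [1] S(add(SSSZ, add(SSSZ, SZ)))
  [2] S(S(add(SSZ, add(SSSZ, SZ))))
  [3] S(S(S(add(SZ, add(SSSZ, SZ)))))

Answer: NO — after 3 steps the term is S(S(S(add(SZ, add(SSSZ, SZ))))), not yet normal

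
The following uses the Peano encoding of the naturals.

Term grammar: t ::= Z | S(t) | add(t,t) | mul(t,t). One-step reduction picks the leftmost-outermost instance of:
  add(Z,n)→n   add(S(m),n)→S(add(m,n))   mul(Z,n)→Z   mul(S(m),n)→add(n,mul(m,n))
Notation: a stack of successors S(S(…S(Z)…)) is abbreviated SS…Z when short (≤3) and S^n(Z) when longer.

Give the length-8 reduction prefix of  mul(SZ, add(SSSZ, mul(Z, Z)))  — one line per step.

Answer: after 8 steps: S(S(S(add(mul(Z, Z), mul(Z, add(SSSZ, mul(Z, Z)))))))

Reduction:
  start: mul(SZ, add(SSSZ, mul(Z, Z)))
  [1] add(add(SSSZ, mul(Z, Z)), mul(Z, add(SSSZ, mul(Z, Z))))
  [2] add(S(add(SSZ, mul(Z, Z))), mul(Z, add(SSSZ, mul(Z, Z))))
  [3] S(add(add(SSZ, mul(Z, Z)), mul(Z, add(SSSZ, mul(Z, Z)))))
  [4] S(add(S(add(SZ, mul(Z, Z))), mul(Z, add(SSSZ, mul(Z, Z)))))
  [5] S(S(add(add(SZ, mul(Z, Z)), mul(Z, add(SSSZ, mul(Z, Z))))))
  [6] S(S(add(S(add(Z, mul(Z, Z))), mul(Z, add(SSSZ, mul(Z, Z))))))
  [7] S(S(S(add(add(Z, mul(Z, Z)), mul(Z, add(SSSZ, mul(Z, Z)))))))
  [8] S(S(S(add(mul(Z, Z), mul(Z, add(SSSZ, mul(Z, Z)))))))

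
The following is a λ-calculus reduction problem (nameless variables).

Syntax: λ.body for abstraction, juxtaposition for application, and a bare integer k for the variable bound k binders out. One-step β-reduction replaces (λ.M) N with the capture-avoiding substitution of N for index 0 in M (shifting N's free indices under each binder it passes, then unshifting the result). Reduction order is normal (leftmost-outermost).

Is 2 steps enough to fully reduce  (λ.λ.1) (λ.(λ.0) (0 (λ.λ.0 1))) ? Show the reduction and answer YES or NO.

Answer: YES — reaches normal form λ.λ.0 (λ.λ.0 1) in 2 ≤ 2 steps

Reduction:
  start: (λ.λ.1) (λ.(λ.0) (0 (λ.λ.0 1)))
  [1] λ.λ.(λ.0) (0 (λ.λ.0 1))
  [2] λ.λ.0 (λ.λ.0 1)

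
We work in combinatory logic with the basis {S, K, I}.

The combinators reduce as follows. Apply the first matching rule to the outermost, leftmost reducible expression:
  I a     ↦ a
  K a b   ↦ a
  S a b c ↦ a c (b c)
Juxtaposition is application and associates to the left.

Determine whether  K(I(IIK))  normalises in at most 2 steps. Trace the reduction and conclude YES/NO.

  start: K(I(IIK))
  step 1: K(IIK)
  step 2: K(IK)

Answer: NO — after 2 steps the term is K(IK), not yet normal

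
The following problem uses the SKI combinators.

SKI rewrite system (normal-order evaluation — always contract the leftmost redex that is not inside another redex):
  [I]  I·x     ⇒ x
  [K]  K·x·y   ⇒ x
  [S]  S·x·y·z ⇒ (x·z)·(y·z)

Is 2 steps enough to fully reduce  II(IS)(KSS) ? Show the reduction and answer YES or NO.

Answer: NO — after 2 steps the term is IS(KSS), not yet normal

Working:
  start: II(IS)(KSS)
  →1  I(IS)(KSS)
  →2  IS(KSS)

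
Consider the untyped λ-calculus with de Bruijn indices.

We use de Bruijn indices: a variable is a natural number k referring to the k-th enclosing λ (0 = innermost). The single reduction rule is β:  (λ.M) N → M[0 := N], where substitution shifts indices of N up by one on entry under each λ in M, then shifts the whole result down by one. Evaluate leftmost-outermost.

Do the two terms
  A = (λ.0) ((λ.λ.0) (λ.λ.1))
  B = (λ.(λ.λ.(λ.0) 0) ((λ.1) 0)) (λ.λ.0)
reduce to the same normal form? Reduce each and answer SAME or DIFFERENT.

Answer: SAME — A ⇓ λ.0, B ⇓ λ.0

Reduction:
Term A:
  start: (λ.0) ((λ.λ.0) (λ.λ.1))
  step 1: (λ.λ.0) (λ.λ.1)
  step 2: λ.0

Term B:
  start: (λ.(λ.λ.(λ.0) 0) ((λ.1) 0)) (λ.λ.0)
  step 1: (λ.λ.(λ.0) 0) ((λ.λ.λ.0) (λ.λ.0))
  step 2: λ.(λ.0) 0
  step 3: λ.0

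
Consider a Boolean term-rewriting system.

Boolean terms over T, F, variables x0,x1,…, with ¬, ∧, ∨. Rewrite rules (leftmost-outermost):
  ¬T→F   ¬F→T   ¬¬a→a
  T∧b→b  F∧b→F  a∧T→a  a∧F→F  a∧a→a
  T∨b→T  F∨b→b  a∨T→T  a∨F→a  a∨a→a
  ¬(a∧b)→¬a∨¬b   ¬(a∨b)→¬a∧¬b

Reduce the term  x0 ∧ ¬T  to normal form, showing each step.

Answer: normal form = F  (in 2 steps)

Derivation:
  start: x0 ∧ ¬T
  step 1: x0 ∧ F
  step 2: F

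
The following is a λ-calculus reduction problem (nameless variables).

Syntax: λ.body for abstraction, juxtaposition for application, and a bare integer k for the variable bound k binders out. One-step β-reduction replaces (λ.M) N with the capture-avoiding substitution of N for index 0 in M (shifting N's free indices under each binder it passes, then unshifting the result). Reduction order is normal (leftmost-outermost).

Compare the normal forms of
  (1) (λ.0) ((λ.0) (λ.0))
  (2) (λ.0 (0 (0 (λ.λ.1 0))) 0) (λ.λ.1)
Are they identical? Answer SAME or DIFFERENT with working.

Term A:
  start: (λ.0) ((λ.0) (λ.0))
  [1] (λ.0) (λ.0)
  [2] λ.0

Term B:
  start: (λ.0 (0 (0 (λ.λ.1 0))) 0) (λ.λ.1)
  [1] (λ.λ.1) ((λ.λ.1) ((λ.λ.1) (λ.λ.1 0))) (λ.λ.1)
  [2] (λ.(λ.λ.1) ((λ.λ.1) (λ.λ.1 0))) (λ.λ.1)
  [3] (λ.λ.1) ((λ.λ.1) (λ.λ.1 0))
  [4] λ.(λ.λ.1) (λ.λ.1 0)
  [5] λ.λ.λ.λ.1 0

Answer: DIFFERENT — A ⇓ λ.0, B ⇓ λ.λ.λ.λ.1 0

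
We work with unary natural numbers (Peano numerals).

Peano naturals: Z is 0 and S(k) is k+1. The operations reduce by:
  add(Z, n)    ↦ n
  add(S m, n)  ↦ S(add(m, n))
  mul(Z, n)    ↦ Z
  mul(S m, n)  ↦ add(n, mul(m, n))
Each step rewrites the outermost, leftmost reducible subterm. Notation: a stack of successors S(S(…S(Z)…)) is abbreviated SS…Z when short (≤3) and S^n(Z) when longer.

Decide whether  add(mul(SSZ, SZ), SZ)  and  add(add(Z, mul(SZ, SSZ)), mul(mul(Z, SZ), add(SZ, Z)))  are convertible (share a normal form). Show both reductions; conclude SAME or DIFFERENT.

Term A:
  start: add(mul(SSZ, SZ), SZ)
  step 1: add(add(SZ, mul(SZ, SZ)), SZ)
  step 2: add(S(add(Z, mul(SZ, SZ))), SZ)
  step 3: S(add(add(Z, mul(SZ, SZ)), SZ))
  step 4: S(add(mul(SZ, SZ), SZ))
  step 5: S(add(add(SZ, mul(Z, SZ)), SZ))
  step 6: S(add(S(add(Z, mul(Z, SZ))), SZ))
  step 7: S(S(add(add(Z, mul(Z, SZ)), SZ)))
  step 8: S(S(add(mul(Z, SZ), SZ)))
  step 9: S(S(add(Z, SZ)))
  step 10: SSSZ

Term B:
  start: add(add(Z, mul(SZ, SSZ)), mul(mul(Z, SZ), add(SZ, Z)))
  step 1: add(mul(SZ, SSZ), mul(mul(Z, SZ), add(SZ, Z)))
  step 2: add(add(SSZ, mul(Z, SSZ)), mul(mul(Z, SZ), add(SZ, Z)))
  step 3: add(S(add(SZ, mul(Z, SSZ))), mul(mul(Z, SZ), add(SZ, Z)))
  step 4: S(add(add(SZ, mul(Z, SSZ)), mul(mul(Z, SZ), add(SZ, Z))))
  step 5: S(add(S(add(Z, mul(Z, SSZ))), mul(mul(Z, SZ), add(SZ, Z))))
  step 6: S(S(add(add(Z, mul(Z, SSZ)), mul(mul(Z, SZ), add(SZ, Z)))))
  step 7: S(S(add(mul(Z, SSZ), mul(mul(Z, SZ), add(SZ, Z)))))
  step 8: S(S(add(Z, mul(mul(Z, SZ), add(SZ, Z)))))
  step 9: S(S(mul(mul(Z, SZ), add(SZ, Z))))
  step 10: S(S(mul(Z, add(SZ, Z))))
  step 11: SSZ

Answer: DIFFERENT — A ⇓ SSSZ, B ⇓ SSZ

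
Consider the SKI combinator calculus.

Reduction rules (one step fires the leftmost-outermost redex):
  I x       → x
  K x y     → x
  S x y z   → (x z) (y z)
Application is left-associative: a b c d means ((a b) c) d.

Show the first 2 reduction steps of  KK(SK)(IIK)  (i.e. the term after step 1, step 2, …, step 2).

Answer: after 2 steps: K(IK)

Derivation:
  start: KK(SK)(IIK)
  →1  K(IIK)
  →2  K(IK)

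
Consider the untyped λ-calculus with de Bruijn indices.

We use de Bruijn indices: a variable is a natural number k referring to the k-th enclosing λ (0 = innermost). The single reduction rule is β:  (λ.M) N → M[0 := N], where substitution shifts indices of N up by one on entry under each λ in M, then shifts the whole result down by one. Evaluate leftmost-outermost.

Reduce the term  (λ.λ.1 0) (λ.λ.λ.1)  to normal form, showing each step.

  start: (λ.λ.1 0) (λ.λ.λ.1)
  →1  λ.(λ.λ.λ.1) 0
  →2  λ.λ.λ.1

Answer: normal form = λ.λ.λ.1  (in 2 steps)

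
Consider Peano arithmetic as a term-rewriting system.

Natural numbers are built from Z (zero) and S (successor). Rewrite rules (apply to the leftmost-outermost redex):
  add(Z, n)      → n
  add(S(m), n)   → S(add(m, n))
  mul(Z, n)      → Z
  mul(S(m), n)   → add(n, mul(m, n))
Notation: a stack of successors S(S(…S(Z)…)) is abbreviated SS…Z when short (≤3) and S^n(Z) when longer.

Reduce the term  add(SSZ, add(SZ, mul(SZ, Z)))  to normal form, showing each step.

Answer: normal form = SSSZ  (in 8 steps)

Reduction:
  start: add(SSZ, add(SZ, mul(SZ, Z)))
  step 1: S(add(SZ, add(SZ, mul(SZ, Z))))
  step 2: S(S(add(Z, add(SZ, mul(SZ, Z)))))
  step 3: S(S(add(SZ, mul(SZ, Z))))
  step 4: S(S(S(add(Z, mul(SZ, Z)))))
  step 5: S(S(S(mul(SZ, Z))))
  step 6: S(S(S(add(Z, mul(Z, Z)))))
  step 7: S(S(S(mul(Z, Z))))
  step 8: SSSZ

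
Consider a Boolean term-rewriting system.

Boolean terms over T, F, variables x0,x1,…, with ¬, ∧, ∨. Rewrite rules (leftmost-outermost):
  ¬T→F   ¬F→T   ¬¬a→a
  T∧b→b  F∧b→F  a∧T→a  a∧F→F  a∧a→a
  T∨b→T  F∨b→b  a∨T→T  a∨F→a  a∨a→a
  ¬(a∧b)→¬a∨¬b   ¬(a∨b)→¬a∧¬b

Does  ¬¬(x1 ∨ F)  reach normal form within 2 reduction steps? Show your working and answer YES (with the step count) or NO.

  start: ¬¬(x1 ∨ F)
  →1  x1 ∨ F
  →2  x1

Answer: YES — reaches normal form x1 in 2 ≤ 2 steps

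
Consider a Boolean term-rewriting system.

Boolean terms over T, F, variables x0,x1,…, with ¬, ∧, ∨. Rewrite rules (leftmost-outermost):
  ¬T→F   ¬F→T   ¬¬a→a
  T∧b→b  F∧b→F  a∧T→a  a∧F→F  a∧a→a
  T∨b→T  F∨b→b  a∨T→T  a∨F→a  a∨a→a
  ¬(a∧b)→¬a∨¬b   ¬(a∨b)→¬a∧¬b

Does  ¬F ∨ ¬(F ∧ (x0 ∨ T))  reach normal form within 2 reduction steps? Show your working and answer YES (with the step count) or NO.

  start: ¬F ∨ ¬(F ∧ (x0 ∨ T))
  step 1: T ∨ ¬(F ∧ (x0 ∨ T))
  step 2: T

Answer: YES — reaches normal form T in 2 ≤ 2 steps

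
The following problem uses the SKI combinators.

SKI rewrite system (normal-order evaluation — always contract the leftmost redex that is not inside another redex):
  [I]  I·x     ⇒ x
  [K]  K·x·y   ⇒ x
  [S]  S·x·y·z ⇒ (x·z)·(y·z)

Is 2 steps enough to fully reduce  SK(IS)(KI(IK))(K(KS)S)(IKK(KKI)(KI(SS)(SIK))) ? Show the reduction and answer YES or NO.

  start: SK(IS)(KI(IK))(K(KS)S)(IKK(KKI)(KI(SS)(SIK)))
  →1  K(KI(IK))(IS(KI(IK)))(K(KS)S)(IKK(KKI)(KI(SS)(SIK)))
  →2  KI(IK)(K(KS)S)(IKK(KKI)(KI(SS)(SIK)))

Answer: NO — after 2 steps the term is KI(IK)(K(KS)S)(IKK(KKI)(KI(SS)(SIK))), not yet normal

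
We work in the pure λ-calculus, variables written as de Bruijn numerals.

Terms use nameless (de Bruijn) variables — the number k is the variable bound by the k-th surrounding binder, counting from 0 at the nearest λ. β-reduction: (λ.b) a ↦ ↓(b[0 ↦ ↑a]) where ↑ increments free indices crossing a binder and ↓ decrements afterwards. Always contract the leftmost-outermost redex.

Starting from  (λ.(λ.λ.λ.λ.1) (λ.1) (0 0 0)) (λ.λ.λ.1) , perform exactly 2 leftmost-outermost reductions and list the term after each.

Answer: after 2 steps: (λ.λ.λ.1) ((λ.λ.λ.1) (λ.λ.λ.1) (λ.λ.λ.1))

Working:
  start: (λ.(λ.λ.λ.λ.1) (λ.1) (0 0 0)) (λ.λ.λ.1)
  →1  (λ.λ.λ.λ.1) (λ.λ.λ.λ.1) ((λ.λ.λ.1) (λ.λ.λ.1) (λ.λ.λ.1))
  →2  (λ.λ.λ.1) ((λ.λ.λ.1) (λ.λ.λ.1) (λ.λ.λ.1))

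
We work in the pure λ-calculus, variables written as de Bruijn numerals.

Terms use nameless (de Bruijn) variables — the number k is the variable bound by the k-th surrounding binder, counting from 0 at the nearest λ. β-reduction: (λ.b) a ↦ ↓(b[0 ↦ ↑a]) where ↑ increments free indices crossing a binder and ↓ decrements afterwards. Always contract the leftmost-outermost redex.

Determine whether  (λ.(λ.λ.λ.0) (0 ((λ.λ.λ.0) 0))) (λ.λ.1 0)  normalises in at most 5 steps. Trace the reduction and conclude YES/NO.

Answer: YES — reaches normal form λ.λ.0 in 2 ≤ 5 steps

Reduction:
  start: (λ.(λ.λ.λ.0) (0 ((λ.λ.λ.0) 0))) (λ.λ.1 0)
  step 1: (λ.λ.λ.0) ((λ.λ.1 0) ((λ.λ.λ.0) (λ.λ.1 0)))
  step 2: λ.λ.0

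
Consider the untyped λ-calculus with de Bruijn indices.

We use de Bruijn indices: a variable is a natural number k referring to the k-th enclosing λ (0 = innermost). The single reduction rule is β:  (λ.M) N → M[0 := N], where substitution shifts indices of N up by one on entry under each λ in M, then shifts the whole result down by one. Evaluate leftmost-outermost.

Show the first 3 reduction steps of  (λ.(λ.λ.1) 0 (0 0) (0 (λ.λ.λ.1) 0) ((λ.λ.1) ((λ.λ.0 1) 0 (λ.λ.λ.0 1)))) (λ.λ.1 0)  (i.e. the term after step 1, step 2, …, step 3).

Answer: after 3 steps: (λ.λ.1 0) ((λ.λ.1 0) (λ.λ.λ.1) (λ.λ.1 0)) ((λ.λ.1) ((λ.λ.0 1) (λ.λ.1 0) (λ.λ.λ.0 1)))

Reduction:
  start: (λ.(λ.λ.1) 0 (0 0) (0 (λ.λ.λ.1) 0) ((λ.λ.1) ((λ.λ.0 1) 0 (λ.λ.λ.0 1)))) (λ.λ.1 0)
  →1  (λ.λ.1) (λ.λ.1 0) ((λ.λ.1 0) (λ.λ.1 0)) ((λ.λ.1 0) (λ.λ.λ.1) (λ.λ.1 0)) ((λ.λ.1) ((λ.λ.0 1) (λ.λ.1 0) (λ.λ.λ.0 1)))
  →2  (λ.λ.λ.1 0) ((λ.λ.1 0) (λ.λ.1 0)) ((λ.λ.1 0) (λ.λ.λ.1) (λ.λ.1 0)) ((λ.λ.1) ((λ.λ.0 1) (λ.λ.1 0) (λ.λ.λ.0 1)))
  →3  (λ.λ.1 0) ((λ.λ.1 0) (λ.λ.λ.1) (λ.λ.1 0)) ((λ.λ.1) ((λ.λ.0 1) (λ.λ.1 0) (λ.λ.λ.0 1)))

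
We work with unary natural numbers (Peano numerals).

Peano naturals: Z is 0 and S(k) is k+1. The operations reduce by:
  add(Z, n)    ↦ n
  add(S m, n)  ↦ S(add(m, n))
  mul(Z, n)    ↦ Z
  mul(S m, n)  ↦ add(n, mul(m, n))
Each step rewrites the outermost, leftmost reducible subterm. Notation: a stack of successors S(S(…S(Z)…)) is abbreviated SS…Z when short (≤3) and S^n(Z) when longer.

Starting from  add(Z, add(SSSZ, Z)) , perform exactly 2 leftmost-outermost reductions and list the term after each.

Answer: after 2 steps: S(add(SSZ, Z))

Reduction:
  start: add(Z, add(SSSZ, Z))
  [1] add(SSSZ, Z)
  [2] S(add(SSZ, Z))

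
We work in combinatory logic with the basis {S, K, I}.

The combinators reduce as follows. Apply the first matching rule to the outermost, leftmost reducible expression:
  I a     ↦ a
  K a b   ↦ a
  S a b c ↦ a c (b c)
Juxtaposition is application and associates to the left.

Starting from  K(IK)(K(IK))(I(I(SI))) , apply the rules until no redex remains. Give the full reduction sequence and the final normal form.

Answer: normal form = K(SI)  (in 4 steps)

Reduction:
  start: K(IK)(K(IK))(I(I(SI)))
  [1] IK(I(I(SI)))
  [2] K(I(I(SI)))
  [3] K(I(SI))
  [4] K(SI)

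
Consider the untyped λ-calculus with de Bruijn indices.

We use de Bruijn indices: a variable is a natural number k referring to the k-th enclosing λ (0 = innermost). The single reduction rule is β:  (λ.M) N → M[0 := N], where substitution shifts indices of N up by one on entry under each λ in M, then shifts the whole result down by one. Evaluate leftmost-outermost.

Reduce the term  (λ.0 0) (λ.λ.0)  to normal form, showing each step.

Answer: normal form = λ.0  (in 2 steps)

Derivation:
  start: (λ.0 0) (λ.λ.0)
  →1  (λ.λ.0) (λ.λ.0)
  →2  λ.0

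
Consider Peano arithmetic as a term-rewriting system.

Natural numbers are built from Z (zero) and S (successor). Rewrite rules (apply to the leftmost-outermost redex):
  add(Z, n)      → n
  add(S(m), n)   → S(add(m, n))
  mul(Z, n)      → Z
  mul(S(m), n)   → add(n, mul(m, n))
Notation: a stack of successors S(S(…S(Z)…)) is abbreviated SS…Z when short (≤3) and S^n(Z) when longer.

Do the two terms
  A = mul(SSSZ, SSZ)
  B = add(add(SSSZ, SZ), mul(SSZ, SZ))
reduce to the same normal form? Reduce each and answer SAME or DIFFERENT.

Term A:
  start: mul(SSSZ, SSZ)
  →1  add(SSZ, mul(SSZ, SSZ))
  →2  S(add(SZ, mul(SSZ, SSZ)))
  →3  S(S(add(Z, mul(SSZ, SSZ))))
  →4  S(S(mul(SSZ, SSZ)))
  →5  S(S(add(SSZ, mul(SZ, SSZ))))
  →6  S(S(S(add(SZ, mul(SZ, SSZ)))))
  →7  S(S(S(S(add(Z, mul(SZ, SSZ))))))
  →8  S(S(S(S(mul(SZ, SSZ)))))
  →9  S(S(S(S(add(SSZ, mul(Z, SSZ))))))
  →10  S(S(S(S(S(add(SZ, mul(Z, SSZ)))))))
  →11  S(S(S(S(S(S(add(Z, mul(Z, SSZ))))))))
  →12  S(S(S(S(S(S(mul(Z, SSZ)))))))
  →13  S^6(Z)

Term B:
  start: add(add(SSSZ, SZ), mul(SSZ, SZ))
  →1  add(S(add(SSZ, SZ)), mul(SSZ, SZ))
  →2  S(add(add(SSZ, SZ), mul(SSZ, SZ)))
  →3  S(add(S(add(SZ, SZ)), mul(SSZ, SZ)))
  →4  S(S(add(add(SZ, SZ), mul(SSZ, SZ))))
  →5  S(S(add(S(add(Z, SZ)), mul(SSZ, SZ))))
  →6  S(S(S(add(add(Z, SZ), mul(SSZ, SZ)))))
  →7  S(S(S(add(SZ, mul(SSZ, SZ)))))
  →8  S(S(S(S(add(Z, mul(SSZ, SZ))))))
  →9  S(S(S(S(mul(SSZ, SZ)))))
  →10  S(S(S(S(add(SZ, mul(SZ, SZ))))))
  →11  S(S(S(S(S(add(Z, mul(SZ, SZ)))))))
  →12  S(S(S(S(S(mul(SZ, SZ))))))
  →13  S(S(S(S(S(add(SZ, mul(Z, SZ)))))))
  →14  S(S(S(S(S(S(add(Z, mul(Z, SZ))))))))
  →15  S(S(S(S(S(S(mul(Z, SZ)))))))
  →16  S^6(Z)

Answer: SAME — A ⇓ S^6(Z), B ⇓ S^6(Z)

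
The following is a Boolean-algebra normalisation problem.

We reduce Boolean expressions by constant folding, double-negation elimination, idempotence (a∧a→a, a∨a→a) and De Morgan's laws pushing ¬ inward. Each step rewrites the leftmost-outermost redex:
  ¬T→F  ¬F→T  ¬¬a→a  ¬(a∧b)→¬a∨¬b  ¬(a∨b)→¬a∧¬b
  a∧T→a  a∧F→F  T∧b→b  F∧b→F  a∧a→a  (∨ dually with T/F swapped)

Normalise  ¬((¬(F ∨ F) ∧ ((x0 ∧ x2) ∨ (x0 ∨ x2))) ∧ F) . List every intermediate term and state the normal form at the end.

  start: ¬((¬(F ∨ F) ∧ ((x0 ∧ x2) ∨ (x0 ∨ x2))) ∧ F)
  →1  ¬(¬(F ∨ F) ∧ ((x0 ∧ x2) ∨ (x0 ∨ x2))) ∨ ¬F
  →2  (¬¬(F ∨ F) ∨ ¬((x0 ∧ x2) ∨ (x0 ∨ x2))) ∨ ¬F
  →3  ((F ∨ F) ∨ ¬((x0 ∧ x2) ∨ (x0 ∨ x2))) ∨ ¬F
  →4  (F ∨ ¬((x0 ∧ x2) ∨ (x0 ∨ x2))) ∨ ¬F
  →5  ¬((x0 ∧ x2) ∨ (x0 ∨ x2)) ∨ ¬F
  →6  (¬(x0 ∧ x2) ∧ ¬(x0 ∨ x2)) ∨ ¬F
  →7  ((¬x0 ∨ ¬x2) ∧ ¬(x0 ∨ x2)) ∨ ¬F
  →8  ((¬x0 ∨ ¬x2) ∧ (¬x0 ∧ ¬x2)) ∨ ¬F
  →9  ((¬x0 ∨ ¬x2) ∧ (¬x0 ∧ ¬x2)) ∨ T
  →10  T

Answer: normal form = T  (in 10 steps)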